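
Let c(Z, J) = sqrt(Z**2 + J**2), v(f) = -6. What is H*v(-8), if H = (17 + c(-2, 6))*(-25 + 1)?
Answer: 2448 + 288*sqrt(10) ≈ 3358.7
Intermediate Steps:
c(Z, J) = sqrt(J**2 + Z**2)
H = -408 - 48*sqrt(10) (H = (17 + sqrt(6**2 + (-2)**2))*(-25 + 1) = (17 + sqrt(36 + 4))*(-24) = (17 + sqrt(40))*(-24) = (17 + 2*sqrt(10))*(-24) = -408 - 48*sqrt(10) ≈ -559.79)
H*v(-8) = (-408 - 48*sqrt(10))*(-6) = 2448 + 288*sqrt(10)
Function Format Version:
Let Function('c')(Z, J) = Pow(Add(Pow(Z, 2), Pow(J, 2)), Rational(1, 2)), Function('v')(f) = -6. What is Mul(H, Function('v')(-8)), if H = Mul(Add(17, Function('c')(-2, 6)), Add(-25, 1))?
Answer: Add(2448, Mul(288, Pow(10, Rational(1, 2)))) ≈ 3358.7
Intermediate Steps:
Function('c')(Z, J) = Pow(Add(Pow(J, 2), Pow(Z, 2)), Rational(1, 2))
H = Add(-408, Mul(-48, Pow(10, Rational(1, 2)))) (H = Mul(Add(17, Pow(Add(Pow(6, 2), Pow(-2, 2)), Rational(1, 2))), Add(-25, 1)) = Mul(Add(17, Pow(Add(36, 4), Rational(1, 2))), -24) = Mul(Add(17, Pow(40, Rational(1, 2))), -24) = Mul(Add(17, Mul(2, Pow(10, Rational(1, 2)))), -24) = Add(-408, Mul(-48, Pow(10, Rational(1, 2)))) ≈ -559.79)
Mul(H, Function('v')(-8)) = Mul(Add(-408, Mul(-48, Pow(10, Rational(1, 2)))), -6) = Add(2448, Mul(288, Pow(10, Rational(1, 2))))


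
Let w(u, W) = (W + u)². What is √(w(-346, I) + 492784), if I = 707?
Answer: √623105 ≈ 789.37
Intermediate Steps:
√(w(-346, I) + 492784) = √((707 - 346)² + 492784) = √(361² + 492784) = √(130321 + 492784) = √623105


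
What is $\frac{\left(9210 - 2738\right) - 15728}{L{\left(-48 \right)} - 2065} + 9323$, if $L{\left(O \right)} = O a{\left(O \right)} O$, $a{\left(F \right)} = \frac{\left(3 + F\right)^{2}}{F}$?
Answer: $\frac{925456851}{99265} \approx 9323.1$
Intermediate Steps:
$a{\left(F \right)} = \frac{\left(3 + F\right)^{2}}{F}$
$L{\left(O \right)} = O \left(3 + O\right)^{2}$ ($L{\left(O \right)} = O \frac{\left(3 + O\right)^{2}}{O} O = \left(3 + O\right)^{2} O = O \left(3 + O\right)^{2}$)
$\frac{\left(9210 - 2738\right) - 15728}{L{\left(-48 \right)} - 2065} + 9323 = \frac{\left(9210 - 2738\right) - 15728}{- 48 \left(3 - 48\right)^{2} - 2065} + 9323 = \frac{6472 - 15728}{- 48 \left(-45\right)^{2} - 2065} + 9323 = - \frac{9256}{\left(-48\right) 2025 - 2065} + 9323 = - \frac{9256}{-97200 - 2065} + 9323 = - \frac{9256}{-99265} + 9323 = \left(-9256\right) \left(- \frac{1}{99265}\right) + 9323 = \frac{9256}{99265} + 9323 = \frac{925456851}{99265}$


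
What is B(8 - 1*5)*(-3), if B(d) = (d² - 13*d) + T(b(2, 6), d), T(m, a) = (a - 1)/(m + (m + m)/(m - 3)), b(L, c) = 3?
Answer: 90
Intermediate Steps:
T(m, a) = (-1 + a)/(m + 2*m/(-3 + m)) (T(m, a) = (-1 + a)/(m + (2*m)/(-3 + m)) = (-1 + a)/(m + 2*m/(-3 + m)))
B(d) = d² - 13*d (B(d) = (d² - 13*d) + (3 - 1*3 - 3*d + d*3)/(3*(-1 + 3)) = (d² - 13*d) + (⅓)*(3 - 3 - 3*d + 3*d)/2 = (d² - 13*d) + (⅓)*(½)*0 = (d² - 13*d) + 0 = d² - 13*d)
B(8 - 1*5)*(-3) = ((8 - 1*5)*(-13 + (8 - 1*5)))*(-3) = ((8 - 5)*(-13 + (8 - 5)))*(-3) = (3*(-13 + 3))*(-3) = (3*(-10))*(-3) = -30*(-3) = 90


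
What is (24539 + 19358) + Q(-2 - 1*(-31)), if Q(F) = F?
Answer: 43926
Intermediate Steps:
(24539 + 19358) + Q(-2 - 1*(-31)) = (24539 + 19358) + (-2 - 1*(-31)) = 43897 + (-2 + 31) = 43897 + 29 = 43926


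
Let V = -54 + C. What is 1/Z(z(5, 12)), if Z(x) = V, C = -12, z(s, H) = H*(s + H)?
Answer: -1/66 ≈ -0.015152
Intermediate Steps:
z(s, H) = H*(H + s)
V = -66 (V = -54 - 12 = -66)
Z(x) = -66
1/Z(z(5, 12)) = 1/(-66) = -1/66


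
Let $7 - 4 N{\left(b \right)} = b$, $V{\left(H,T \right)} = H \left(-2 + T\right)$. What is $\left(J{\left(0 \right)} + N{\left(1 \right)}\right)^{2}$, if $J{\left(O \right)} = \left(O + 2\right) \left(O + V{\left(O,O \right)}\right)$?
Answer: $\frac{9}{4} \approx 2.25$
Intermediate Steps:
$J{\left(O \right)} = \left(2 + O\right) \left(O + O \left(-2 + O\right)\right)$ ($J{\left(O \right)} = \left(O + 2\right) \left(O + O \left(-2 + O\right)\right) = \left(2 + O\right) \left(O + O \left(-2 + O\right)\right)$)
$N{\left(b \right)} = \frac{7}{4} - \frac{b}{4}$
$\left(J{\left(0 \right)} + N{\left(1 \right)}\right)^{2} = \left(0 \left(-2 + 0 + 0^{2}\right) + \left(\frac{7}{4} - \frac{1}{4}\right)\right)^{2} = \left(0 \left(-2 + 0 + 0\right) + \left(\frac{7}{4} - \frac{1}{4}\right)\right)^{2} = \left(0 \left(-2\right) + \frac{3}{2}\right)^{2} = \left(0 + \frac{3}{2}\right)^{2} = \left(\frac{3}{2}\right)^{2} = \frac{9}{4}$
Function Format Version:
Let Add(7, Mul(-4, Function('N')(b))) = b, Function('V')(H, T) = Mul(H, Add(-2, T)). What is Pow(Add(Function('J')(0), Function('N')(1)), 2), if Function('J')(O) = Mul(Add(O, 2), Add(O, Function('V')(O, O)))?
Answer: Rational(9, 4) ≈ 2.2500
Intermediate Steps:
Function('J')(O) = Mul(Add(2, O), Add(O, Mul(O, Add(-2, O)))) (Function('J')(O) = Mul(Add(O, 2), Add(O, Mul(O, Add(-2, O)))) = Mul(Add(2, O), Add(O, Mul(O, Add(-2, O)))))
Function('N')(b) = Add(Rational(7, 4), Mul(Rational(-1, 4), b))
Pow(Add(Function('J')(0), Function('N')(1)), 2) = Pow(Add(Mul(0, Add(-2, 0, Pow(0, 2))), Add(Rational(7, 4), Mul(Rational(-1, 4), 1))), 2) = Pow(Add(Mul(0, Add(-2, 0, 0)), Add(Rational(7, 4), Rational(-1, 4))), 2) = Pow(Add(Mul(0, -2), Rational(3, 2)), 2) = Pow(Add(0, Rational(3, 2)), 2) = Pow(Rational(3, 2), 2) = Rational(9, 4)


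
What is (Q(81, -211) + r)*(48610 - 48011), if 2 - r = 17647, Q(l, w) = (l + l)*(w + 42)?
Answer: -26968777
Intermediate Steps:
Q(l, w) = 2*l*(42 + w) (Q(l, w) = (2*l)*(42 + w) = 2*l*(42 + w))
r = -17645 (r = 2 - 1*17647 = 2 - 17647 = -17645)
(Q(81, -211) + r)*(48610 - 48011) = (2*81*(42 - 211) - 17645)*(48610 - 48011) = (2*81*(-169) - 17645)*599 = (-27378 - 17645)*599 = -45023*599 = -26968777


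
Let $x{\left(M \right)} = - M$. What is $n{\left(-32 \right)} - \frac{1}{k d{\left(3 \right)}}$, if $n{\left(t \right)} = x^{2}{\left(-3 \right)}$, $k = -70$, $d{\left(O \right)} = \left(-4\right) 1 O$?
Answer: $\frac{7559}{840} \approx 8.9988$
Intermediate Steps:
$d{\left(O \right)} = - 4 O$
$n{\left(t \right)} = 9$ ($n{\left(t \right)} = \left(\left(-1\right) \left(-3\right)\right)^{2} = 3^{2} = 9$)
$n{\left(-32 \right)} - \frac{1}{k d{\left(3 \right)}} = 9 - \frac{1}{\left(-70\right) \left(\left(-4\right) 3\right)} = 9 - \frac{1}{\left(-70\right) \left(-12\right)} = 9 - \frac{1}{840} = \frac{7559}{840}$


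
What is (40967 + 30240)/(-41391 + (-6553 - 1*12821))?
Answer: -71207/60765 ≈ -1.1718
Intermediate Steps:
(40967 + 30240)/(-41391 + (-6553 - 1*12821)) = 71207/(-41391 + (-6553 - 12821)) = 71207/(-41391 - 19374) = 71207/(-60765) = 71207*(-1/60765) = -71207/60765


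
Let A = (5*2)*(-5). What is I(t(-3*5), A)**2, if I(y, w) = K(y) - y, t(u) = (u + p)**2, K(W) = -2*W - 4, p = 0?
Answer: 461041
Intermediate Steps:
A = -50 (A = 10*(-5) = -50)
K(W) = -4 - 2*W
t(u) = u**2 (t(u) = (u + 0)**2 = u**2)
I(y, w) = -4 - 3*y (I(y, w) = (-4 - 2*y) - y = -4 - 3*y)
I(t(-3*5), A)**2 = (-4 - 3*(-3*5)**2)**2 = (-4 - 3*(-15)**2)**2 = (-4 - 3*225)**2 = (-4 - 675)**2 = (-679)**2 = 461041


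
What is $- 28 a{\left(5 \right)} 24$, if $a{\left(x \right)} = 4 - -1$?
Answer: $-3360$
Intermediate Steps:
$a{\left(x \right)} = 5$ ($a{\left(x \right)} = 4 + 1 = 5$)
$- 28 a{\left(5 \right)} 24 = \left(-28\right) 5 \cdot 24 = \left(-140\right) 24 = -3360$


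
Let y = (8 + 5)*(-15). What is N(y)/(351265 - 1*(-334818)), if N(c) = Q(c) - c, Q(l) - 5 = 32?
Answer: 232/686083 ≈ 0.00033815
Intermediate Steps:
Q(l) = 37 (Q(l) = 5 + 32 = 37)
y = -195 (y = 13*(-15) = -195)
N(c) = 37 - c
N(y)/(351265 - 1*(-334818)) = (37 - 1*(-195))/(351265 - 1*(-334818)) = (37 + 195)/(351265 + 334818) = 232/686083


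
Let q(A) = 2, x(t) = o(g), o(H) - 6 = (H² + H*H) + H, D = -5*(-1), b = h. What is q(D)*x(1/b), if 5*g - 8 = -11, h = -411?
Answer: 306/25 ≈ 12.240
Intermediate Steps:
g = -⅗ (g = 8/5 + (⅕)*(-11) = 8/5 - 11/5 = -⅗ ≈ -0.60000)
b = -411
D = 5
o(H) = 6 + H + 2*H² (o(H) = 6 + ((H² + H*H) + H) = 6 + ((H² + H²) + H) = 6 + (2*H² + H) = 6 + (H + 2*H²) = 6 + H + 2*H²)
x(t) = 153/25 (x(t) = 6 - ⅗ + 2*(-⅗)² = 6 - ⅗ + 2*(9/25) = 6 - ⅗ + 18/25 = 153/25)
q(D)*x(1/b) = 2*(153/25) = 306/25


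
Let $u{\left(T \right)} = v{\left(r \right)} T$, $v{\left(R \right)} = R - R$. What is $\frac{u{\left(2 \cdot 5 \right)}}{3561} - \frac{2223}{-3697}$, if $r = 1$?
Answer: $\frac{2223}{3697} \approx 0.6013$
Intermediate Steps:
$v{\left(R \right)} = 0$
$u{\left(T \right)} = 0$ ($u{\left(T \right)} = 0 T = 0$)
$\frac{u{\left(2 \cdot 5 \right)}}{3561} - \frac{2223}{-3697} = \frac{0}{3561} - \frac{2223}{-3697} = 0 \cdot \frac{1}{3561} - - \frac{2223}{3697} = 0 + \frac{2223}{3697} = \frac{2223}{3697}$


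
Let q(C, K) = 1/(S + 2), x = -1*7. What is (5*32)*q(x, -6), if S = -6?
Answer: -40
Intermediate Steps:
x = -7
q(C, K) = -¼ (q(C, K) = 1/(-6 + 2) = 1/(-4) = -¼)
(5*32)*q(x, -6) = (5*32)*(-¼) = 160*(-¼) = -40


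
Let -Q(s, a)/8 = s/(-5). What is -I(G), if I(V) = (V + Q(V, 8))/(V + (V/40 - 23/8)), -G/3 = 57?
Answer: -8892/3563 ≈ -2.4957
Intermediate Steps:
G = -171 (G = -3*57 = -171)
Q(s, a) = 8*s/5 (Q(s, a) = -8*s/(-5) = -8*s*(-1)/5 = -(-8)*s/5 = 8*s/5)
I(V) = 13*V/(5*(-23/8 + 41*V/40)) (I(V) = (V + 8*V/5)/(V + (V/40 - 23/8)) = (13*V/5)/(V + (V*(1/40) - 23*⅛)) = (13*V/5)/(V + (V/40 - 23/8)) = (13*V/5)/(V + (-23/8 + V/40)) = (13*V/5)/(-23/8 + 41*V/40) = 13*V/(5*(-23/8 + 41*V/40)))
-I(G) = -104*(-171)/(-115 + 41*(-171)) = -104*(-171)/(-115 - 7011) = -104*(-171)/(-7126) = -104*(-171)*(-1)/7126 = -1*8892/3563 = -8892/3563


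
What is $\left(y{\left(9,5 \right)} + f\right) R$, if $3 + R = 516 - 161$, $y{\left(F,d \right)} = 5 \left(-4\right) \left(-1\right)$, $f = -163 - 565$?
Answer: $-249216$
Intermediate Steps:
$f = -728$
$y{\left(F,d \right)} = 20$ ($y{\left(F,d \right)} = \left(-20\right) \left(-1\right) = 20$)
$R = 352$ ($R = -3 + \left(516 - 161\right) = -3 + 355 = 352$)
$\left(y{\left(9,5 \right)} + f\right) R = \left(20 - 728\right) 352 = \left(-708\right) 352 = -249216$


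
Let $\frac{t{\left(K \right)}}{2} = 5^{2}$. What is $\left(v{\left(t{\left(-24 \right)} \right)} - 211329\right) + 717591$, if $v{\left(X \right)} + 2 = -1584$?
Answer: $504676$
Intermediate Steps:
$t{\left(K \right)} = 50$ ($t{\left(K \right)} = 2 \cdot 5^{2} = 2 \cdot 25 = 50$)
$v{\left(X \right)} = -1586$ ($v{\left(X \right)} = -2 - 1584 = -1586$)
$\left(v{\left(t{\left(-24 \right)} \right)} - 211329\right) + 717591 = \left(-1586 - 211329\right) + 717591 = -212915 + 717591 = 504676$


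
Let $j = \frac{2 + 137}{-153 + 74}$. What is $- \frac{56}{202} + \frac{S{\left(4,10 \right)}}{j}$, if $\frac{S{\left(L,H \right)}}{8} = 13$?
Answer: $- \frac{833708}{14039} \approx -59.385$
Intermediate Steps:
$j = - \frac{139}{79}$ ($j = \frac{139}{-79} = 139 \left(- \frac{1}{79}\right) = - \frac{139}{79} \approx -1.7595$)
$S{\left(L,H \right)} = 104$ ($S{\left(L,H \right)} = 8 \cdot 13 = 104$)
$- \frac{56}{202} + \frac{S{\left(4,10 \right)}}{j} = - \frac{56}{202} + \frac{104}{- \frac{139}{79}} = \left(-56\right) \frac{1}{202} + 104 \left(- \frac{79}{139}\right) = - \frac{28}{101} - \frac{8216}{139} = - \frac{833708}{14039}$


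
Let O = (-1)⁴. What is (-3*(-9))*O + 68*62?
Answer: 4243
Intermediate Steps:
O = 1
(-3*(-9))*O + 68*62 = -3*(-9)*1 + 68*62 = 27*1 + 4216 = 27 + 4216 = 4243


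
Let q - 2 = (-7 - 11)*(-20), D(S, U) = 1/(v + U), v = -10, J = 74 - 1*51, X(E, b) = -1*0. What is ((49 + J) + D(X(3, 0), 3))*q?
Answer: 182086/7 ≈ 26012.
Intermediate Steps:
X(E, b) = 0
J = 23 (J = 74 - 51 = 23)
D(S, U) = 1/(-10 + U)
q = 362 (q = 2 + (-7 - 11)*(-20) = 2 - 18*(-20) = 2 + 360 = 362)
((49 + J) + D(X(3, 0), 3))*q = ((49 + 23) + 1/(-10 + 3))*362 = (72 + 1/(-7))*362 = (72 - 1/7)*362 = (503/7)*362 = 182086/7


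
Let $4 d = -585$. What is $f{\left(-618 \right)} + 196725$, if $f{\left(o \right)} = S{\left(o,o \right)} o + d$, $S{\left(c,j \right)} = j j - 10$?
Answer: $- \frac{943305093}{4} \approx -2.3583 \cdot 10^{8}$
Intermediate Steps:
$d = - \frac{585}{4}$ ($d = \frac{1}{4} \left(-585\right) = - \frac{585}{4} \approx -146.25$)
$S{\left(c,j \right)} = -10 + j^{2}$ ($S{\left(c,j \right)} = j^{2} - 10 = -10 + j^{2}$)
$f{\left(o \right)} = - \frac{585}{4} + o \left(-10 + o^{2}\right)$ ($f{\left(o \right)} = \left(-10 + o^{2}\right) o - \frac{585}{4} = o \left(-10 + o^{2}\right) - \frac{585}{4} = - \frac{585}{4} + o \left(-10 + o^{2}\right)$)
$f{\left(-618 \right)} + 196725 = \left(- \frac{585}{4} + \left(-618\right)^{3} - -6180\right) + 196725 = \left(- \frac{585}{4} - 236029032 + 6180\right) + 196725 = - \frac{944091993}{4} + 196725 = - \frac{943305093}{4}$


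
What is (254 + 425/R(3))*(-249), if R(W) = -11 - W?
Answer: -779619/14 ≈ -55687.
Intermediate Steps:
(254 + 425/R(3))*(-249) = (254 + 425/(-11 - 1*3))*(-249) = (254 + 425/(-11 - 3))*(-249) = (254 + 425/(-14))*(-249) = (254 + 425*(-1/14))*(-249) = (254 - 425/14)*(-249) = (3131/14)*(-249) = -779619/14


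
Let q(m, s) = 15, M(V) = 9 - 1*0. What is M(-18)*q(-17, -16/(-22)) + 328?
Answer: 463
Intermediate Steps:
M(V) = 9 (M(V) = 9 + 0 = 9)
M(-18)*q(-17, -16/(-22)) + 328 = 9*15 + 328 = 135 + 328 = 463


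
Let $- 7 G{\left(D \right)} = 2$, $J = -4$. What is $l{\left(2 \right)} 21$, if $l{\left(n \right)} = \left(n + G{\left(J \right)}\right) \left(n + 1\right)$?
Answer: $108$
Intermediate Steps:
$G{\left(D \right)} = - \frac{2}{7}$ ($G{\left(D \right)} = \left(- \frac{1}{7}\right) 2 = - \frac{2}{7}$)
$l{\left(n \right)} = \left(1 + n\right) \left(- \frac{2}{7} + n\right)$ ($l{\left(n \right)} = \left(n - \frac{2}{7}\right) \left(n + 1\right) = \left(- \frac{2}{7} + n\right) \left(1 + n\right) = \left(1 + n\right) \left(- \frac{2}{7} + n\right)$)
$l{\left(2 \right)} 21 = \left(- \frac{2}{7} + 2^{2} + \frac{5}{7} \cdot 2\right) 21 = \left(- \frac{2}{7} + 4 + \frac{10}{7}\right) 21 = \frac{36}{7} \cdot 21 = 108$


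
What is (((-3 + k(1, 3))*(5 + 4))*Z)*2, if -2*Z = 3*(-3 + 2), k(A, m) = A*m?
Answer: 0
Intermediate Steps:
Z = 3/2 (Z = -3*(-3 + 2)/2 = -3*(-1)/2 = -½*(-3) = 3/2 ≈ 1.5000)
(((-3 + k(1, 3))*(5 + 4))*Z)*2 = (((-3 + 1*3)*(5 + 4))*(3/2))*2 = (((-3 + 3)*9)*(3/2))*2 = ((0*9)*(3/2))*2 = (0*(3/2))*2 = 0*2 = 0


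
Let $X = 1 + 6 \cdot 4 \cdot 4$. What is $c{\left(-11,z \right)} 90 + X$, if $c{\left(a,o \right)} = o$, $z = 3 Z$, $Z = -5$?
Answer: $-1253$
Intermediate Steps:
$z = -15$ ($z = 3 \left(-5\right) = -15$)
$X = 97$ ($X = 1 + 24 \cdot 4 = 1 + 96 = 97$)
$c{\left(-11,z \right)} 90 + X = \left(-15\right) 90 + 97 = -1350 + 97 = -1253$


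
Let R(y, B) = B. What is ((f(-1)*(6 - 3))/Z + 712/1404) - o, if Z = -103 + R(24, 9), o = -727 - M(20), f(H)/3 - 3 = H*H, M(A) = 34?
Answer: 12556265/16497 ≈ 761.12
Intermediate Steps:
f(H) = 9 + 3*H² (f(H) = 9 + 3*(H*H) = 9 + 3*H²)
o = -761 (o = -727 - 1*34 = -727 - 34 = -761)
Z = -94 (Z = -103 + 9 = -94)
((f(-1)*(6 - 3))/Z + 712/1404) - o = (((9 + 3*(-1)²)*(6 - 3))/(-94) + 712/1404) - 1*(-761) = (((9 + 3*1)*3)*(-1/94) + 712*(1/1404)) + 761 = (((9 + 3)*3)*(-1/94) + 178/351) + 761 = ((12*3)*(-1/94) + 178/351) + 761 = (36*(-1/94) + 178/351) + 761 = (-18/47 + 178/351) + 761 = 2048/16497 + 761 = 12556265/16497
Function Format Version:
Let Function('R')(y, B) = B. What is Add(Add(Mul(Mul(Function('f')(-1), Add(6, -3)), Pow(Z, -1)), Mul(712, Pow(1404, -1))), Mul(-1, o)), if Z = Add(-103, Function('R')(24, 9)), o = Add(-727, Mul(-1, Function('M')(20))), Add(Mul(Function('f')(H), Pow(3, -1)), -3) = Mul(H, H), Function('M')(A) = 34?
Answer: Rational(12556265, 16497) ≈ 761.12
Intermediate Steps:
Function('f')(H) = Add(9, Mul(3, Pow(H, 2))) (Function('f')(H) = Add(9, Mul(3, Mul(H, H))) = Add(9, Mul(3, Pow(H, 2))))
o = -761 (o = Add(-727, Mul(-1, 34)) = Add(-727, -34) = -761)
Z = -94 (Z = Add(-103, 9) = -94)
Add(Add(Mul(Mul(Function('f')(-1), Add(6, -3)), Pow(Z, -1)), Mul(712, Pow(1404, -1))), Mul(-1, o)) = Add(Add(Mul(Mul(Add(9, Mul(3, Pow(-1, 2))), Add(6, -3)), Pow(-94, -1)), Mul(712, Pow(1404, -1))), Mul(-1, -761)) = Add(Add(Mul(Mul(Add(9, Mul(3, 1)), 3), Rational(-1, 94)), Mul(712, Rational(1, 1404))), 761) = Add(Add(Mul(Mul(Add(9, 3), 3), Rational(-1, 94)), Rational(178, 351)), 761) = Add(Add(Mul(Mul(12, 3), Rational(-1, 94)), Rational(178, 351)), 761) = Add(Add(Mul(36, Rational(-1, 94)), Rational(178, 351)), 761) = Add(Add(Rational(-18, 47), Rational(178, 351)), 761) = Add(Rational(2048, 16497), 761) = Rational(12556265, 16497)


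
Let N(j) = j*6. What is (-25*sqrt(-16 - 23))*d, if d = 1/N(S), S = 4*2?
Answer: -25*I*sqrt(39)/48 ≈ -3.2526*I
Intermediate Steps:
S = 8
N(j) = 6*j
d = 1/48 (d = 1/(6*8) = 1/48 ≈ 0.020833)
(-25*sqrt(-16 - 23))*d = -25*sqrt(-16 - 23)*(1/48) = -25*I*sqrt(39)*(1/48) = -25*I*sqrt(39)/48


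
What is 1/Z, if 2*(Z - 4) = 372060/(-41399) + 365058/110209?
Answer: 4562542391/5304507365 ≈ 0.86013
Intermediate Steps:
Z = 5304507365/4562542391 (Z = 4 + (372060/(-41399) + 365058/110209)/2 = 4 + (372060*(-1/41399) + 365058*(1/110209))/2 = 4 + (-372060/41399 + 365058/110209)/2 = 4 + (1/2)*(-25891324398/4562542391) = 4 - 12945662199/4562542391 = 5304507365/4562542391 ≈ 1.1626)
1/Z = 1/(5304507365/4562542391) = 4562542391/5304507365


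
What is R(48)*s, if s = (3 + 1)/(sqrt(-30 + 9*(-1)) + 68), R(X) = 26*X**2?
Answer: 16293888/4663 - 239616*I*sqrt(39)/4663 ≈ 3494.3 - 320.91*I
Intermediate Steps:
s = 4/(68 + I*sqrt(39)) (s = 4/(sqrt(-30 - 9) + 68) = 4/(sqrt(-39) + 68) = 4/(I*sqrt(39) + 68) = 4/(68 + I*sqrt(39)) ≈ 0.058332 - 0.0053571*I)
R(48)*s = (26*48**2)*(272/4663 - 4*I*sqrt(39)/4663) = (26*2304)*(272/4663 - 4*I*sqrt(39)/4663) = 59904*(272/4663 - 4*I*sqrt(39)/4663) = 16293888/4663 - 239616*I*sqrt(39)/4663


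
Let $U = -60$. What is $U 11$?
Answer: $-660$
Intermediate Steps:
$U 11 = \left(-60\right) 11 = -660$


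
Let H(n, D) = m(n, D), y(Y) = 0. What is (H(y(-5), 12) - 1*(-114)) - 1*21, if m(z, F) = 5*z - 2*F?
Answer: 69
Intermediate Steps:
m(z, F) = -2*F + 5*z
H(n, D) = -2*D + 5*n
(H(y(-5), 12) - 1*(-114)) - 1*21 = ((-2*12 + 5*0) - 1*(-114)) - 1*21 = ((-24 + 0) + 114) - 21 = (-24 + 114) - 21 = 90 - 21 = 69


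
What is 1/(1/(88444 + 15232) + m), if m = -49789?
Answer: -103676/5161924363 ≈ -2.0085e-5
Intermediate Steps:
1/(1/(88444 + 15232) + m) = 1/(1/(88444 + 15232) - 49789) = 1/(1/103676 - 49789) = 1/(-5161924363/103676) = -103676/5161924363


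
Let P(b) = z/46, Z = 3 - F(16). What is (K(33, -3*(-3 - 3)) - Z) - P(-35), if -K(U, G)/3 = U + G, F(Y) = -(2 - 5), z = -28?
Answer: -3505/23 ≈ -152.39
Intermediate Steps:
F(Y) = 3 (F(Y) = -1*(-3) = 3)
Z = 0 (Z = 3 - 1*3 = 3 - 3 = 0)
P(b) = -14/23 (P(b) = -28/46 = -28*1/46 = -14/23)
K(U, G) = -3*G - 3*U (K(U, G) = -3*(U + G) = -3*(G + U) = -3*G - 3*U)
(K(33, -3*(-3 - 3)) - Z) - P(-35) = ((-(-9)*(-3 - 3) - 3*33) - 1*0) - 1*(-14/23) = ((-(-9)*(-6) - 99) + 0) + 14/23 = ((-3*18 - 99) + 0) + 14/23 = ((-54 - 99) + 0) + 14/23 = (-153 + 0) + 14/23 = -153 + 14/23 = -3505/23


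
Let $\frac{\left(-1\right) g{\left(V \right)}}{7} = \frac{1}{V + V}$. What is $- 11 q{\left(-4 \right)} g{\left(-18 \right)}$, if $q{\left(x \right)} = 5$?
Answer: $- \frac{385}{36} \approx -10.694$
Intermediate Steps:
$g{\left(V \right)} = - \frac{7}{2 V}$ ($g{\left(V \right)} = - \frac{7}{V + V} = - \frac{7}{2 V}$)
$- 11 q{\left(-4 \right)} g{\left(-18 \right)} = \left(-11\right) 5 \left(- \frac{7}{2 \left(-18\right)}\right) = - 55 \left(\left(- \frac{7}{2}\right) \left(- \frac{1}{18}\right)\right) = \left(-55\right) \frac{7}{36} = - \frac{385}{36}$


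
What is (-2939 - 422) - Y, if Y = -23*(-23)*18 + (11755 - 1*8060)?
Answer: -16578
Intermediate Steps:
Y = 13217 (Y = 529*18 + (11755 - 8060) = 9522 + 3695 = 13217)
(-2939 - 422) - Y = (-2939 - 422) - 1*13217 = -3361 - 13217 = -16578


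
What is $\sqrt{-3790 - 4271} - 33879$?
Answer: $-33879 + i \sqrt{8061} \approx -33879.0 + 89.783 i$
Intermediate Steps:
$\sqrt{-3790 - 4271} - 33879 = \sqrt{-8061} - 33879 = i \sqrt{8061} - 33879 = -33879 + i \sqrt{8061}$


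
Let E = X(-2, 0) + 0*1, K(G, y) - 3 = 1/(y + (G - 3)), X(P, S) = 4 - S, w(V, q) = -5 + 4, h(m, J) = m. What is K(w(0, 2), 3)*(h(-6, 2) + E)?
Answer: -4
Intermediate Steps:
w(V, q) = -1
K(G, y) = 3 + 1/(-3 + G + y) (K(G, y) = 3 + 1/(y + (G - 3)) = 3 + 1/(y + (-3 + G)) = 3 + 1/(-3 + G + y))
E = 4 (E = (4 - 1*0) + 0*1 = (4 + 0) + 0 = 4 + 0 = 4)
K(w(0, 2), 3)*(h(-6, 2) + E) = ((-8 + 3*(-1) + 3*3)/(-3 - 1 + 3))*(-6 + 4) = ((-8 - 3 + 9)/(-1))*(-2) = -1*(-2)*(-2) = 2*(-2) = -4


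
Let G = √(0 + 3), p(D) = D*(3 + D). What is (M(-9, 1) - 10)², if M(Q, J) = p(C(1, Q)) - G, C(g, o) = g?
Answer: (6 + √3)² ≈ 59.785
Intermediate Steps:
G = √3 ≈ 1.7320
M(Q, J) = 4 - √3 (M(Q, J) = 1*(3 + 1) - √3 = 1*4 - √3 = 4 - √3)
(M(-9, 1) - 10)² = ((4 - √3) - 10)² = (-6 - √3)²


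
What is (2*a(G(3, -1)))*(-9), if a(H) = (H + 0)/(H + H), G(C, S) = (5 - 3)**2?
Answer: -9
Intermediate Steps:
G(C, S) = 4 (G(C, S) = 2**2 = 4)
a(H) = 1/2 (a(H) = H/((2*H)) = H*(1/(2*H)) = 1/2)
(2*a(G(3, -1)))*(-9) = (2*(1/2))*(-9) = 1*(-9) = -9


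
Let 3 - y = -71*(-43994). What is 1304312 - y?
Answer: 4427883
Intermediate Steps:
y = -3123571 (y = 3 - (-71)*(-43994) = 3 - 1*3123574 = 3 - 3123574 = -3123571)
1304312 - y = 1304312 - 1*(-3123571) = 1304312 + 3123571 = 4427883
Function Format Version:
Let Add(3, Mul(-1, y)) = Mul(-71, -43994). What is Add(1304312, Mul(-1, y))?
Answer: 4427883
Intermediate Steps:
y = -3123571 (y = Add(3, Mul(-1, Mul(-71, -43994))) = Add(3, Mul(-1, 3123574)) = Add(3, -3123574) = -3123571)
Add(1304312, Mul(-1, y)) = Add(1304312, Mul(-1, -3123571)) = Add(1304312, 3123571) = 4427883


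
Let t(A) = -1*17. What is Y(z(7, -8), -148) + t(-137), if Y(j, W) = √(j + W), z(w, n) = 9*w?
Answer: -17 + I*√85 ≈ -17.0 + 9.2195*I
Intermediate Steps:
t(A) = -17
Y(j, W) = √(W + j)
Y(z(7, -8), -148) + t(-137) = √(-148 + 9*7) - 17 = √(-148 + 63) - 17 = √(-85) - 17 = I*√85 - 17 = -17 + I*√85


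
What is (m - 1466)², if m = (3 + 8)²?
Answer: 1809025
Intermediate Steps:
m = 121 (m = 11² = 121)
(m - 1466)² = (121 - 1466)² = (-1345)² = 1809025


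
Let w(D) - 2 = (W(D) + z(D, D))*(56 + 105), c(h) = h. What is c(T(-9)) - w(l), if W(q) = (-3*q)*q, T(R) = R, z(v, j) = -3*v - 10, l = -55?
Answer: 1436109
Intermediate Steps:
z(v, j) = -10 - 3*v
W(q) = -3*q²
w(D) = -1608 - 483*D - 483*D² (w(D) = 2 + (-3*D² + (-10 - 3*D))*(56 + 105) = 2 + (-10 - 3*D - 3*D²)*161 = 2 + (-1610 - 483*D - 483*D²) = -1608 - 483*D - 483*D²)
c(T(-9)) - w(l) = -9 - (-1608 - 483*(-55) - 483*(-55)²) = -9 - (-1608 + 26565 - 483*3025) = -9 - (-1608 + 26565 - 1461075) = -9 - 1*(-1436118) = -9 + 1436118 = 1436109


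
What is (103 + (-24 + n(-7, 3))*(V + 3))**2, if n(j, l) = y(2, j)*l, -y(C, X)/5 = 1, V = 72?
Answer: 7963684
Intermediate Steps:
y(C, X) = -5 (y(C, X) = -5*1 = -5)
n(j, l) = -5*l
(103 + (-24 + n(-7, 3))*(V + 3))**2 = (103 + (-24 - 5*3)*(72 + 3))**2 = (103 + (-24 - 15)*75)**2 = (103 - 39*75)**2 = (103 - 2925)**2 = (-2822)**2 = 7963684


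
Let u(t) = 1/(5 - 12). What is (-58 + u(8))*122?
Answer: -49654/7 ≈ -7093.4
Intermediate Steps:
u(t) = -⅐ (u(t) = 1/(-7) = -⅐)
(-58 + u(8))*122 = (-58 - ⅐)*122 = -407/7*122 = -49654/7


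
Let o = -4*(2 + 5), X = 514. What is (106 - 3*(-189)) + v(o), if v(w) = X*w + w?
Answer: -13747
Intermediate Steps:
o = -28 (o = -4*7 = -28)
v(w) = 515*w (v(w) = 514*w + w = 515*w)
(106 - 3*(-189)) + v(o) = (106 - 3*(-189)) + 515*(-28) = (106 + 567) - 14420 = 673 - 14420 = -13747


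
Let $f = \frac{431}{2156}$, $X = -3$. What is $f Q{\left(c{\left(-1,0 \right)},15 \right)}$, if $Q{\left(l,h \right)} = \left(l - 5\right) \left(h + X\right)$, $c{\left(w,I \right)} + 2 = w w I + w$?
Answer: $- \frac{10344}{539} \approx -19.191$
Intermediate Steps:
$c{\left(w,I \right)} = -2 + w + I w^{2}$ ($c{\left(w,I \right)} = -2 + \left(w w I + w\right) = -2 + \left(w^{2} I + w\right) = -2 + \left(I w^{2} + w\right) = -2 + \left(w + I w^{2}\right) = -2 + w + I w^{2}$)
$Q{\left(l,h \right)} = \left(-5 + l\right) \left(-3 + h\right)$ ($Q{\left(l,h \right)} = \left(l - 5\right) \left(h - 3\right) = \left(-5 + l\right) \left(-3 + h\right)$)
$f = \frac{431}{2156}$ ($f = 431 \cdot \frac{1}{2156} = \frac{431}{2156} \approx 0.19991$)
$f Q{\left(c{\left(-1,0 \right)},15 \right)} = \frac{431 \left(15 - 75 - 3 \left(-2 - 1 + 0 \left(-1\right)^{2}\right) + 15 \left(-2 - 1 + 0 \left(-1\right)^{2}\right)\right)}{2156} = \frac{431 \left(15 - 75 - 3 \left(-2 - 1 + 0 \cdot 1\right) + 15 \left(-2 - 1 + 0 \cdot 1\right)\right)}{2156} = \frac{431 \left(15 - 75 - 3 \left(-2 - 1 + 0\right) + 15 \left(-2 - 1 + 0\right)\right)}{2156} = \frac{431 \left(15 - 75 - -9 + 15 \left(-3\right)\right)}{2156} = \frac{431 \left(15 - 75 + 9 - 45\right)}{2156} = \frac{431}{2156} \left(-96\right) = - \frac{10344}{539}$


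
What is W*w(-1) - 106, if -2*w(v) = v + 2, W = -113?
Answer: -99/2 ≈ -49.500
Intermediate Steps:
w(v) = -1 - v/2 (w(v) = -(v + 2)/2 = -(2 + v)/2 = -1 - v/2)
W*w(-1) - 106 = -113*(-1 - 1/2*(-1)) - 106 = -113*(-1 + 1/2) - 106 = -113*(-1/2) - 106 = 113/2 - 106 = -99/2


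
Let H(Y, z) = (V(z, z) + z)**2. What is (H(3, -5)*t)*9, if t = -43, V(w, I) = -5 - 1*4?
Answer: -75852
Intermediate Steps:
V(w, I) = -9 (V(w, I) = -5 - 4 = -9)
H(Y, z) = (-9 + z)**2
(H(3, -5)*t)*9 = ((-9 - 5)**2*(-43))*9 = ((-14)**2*(-43))*9 = (196*(-43))*9 = -8428*9 = -75852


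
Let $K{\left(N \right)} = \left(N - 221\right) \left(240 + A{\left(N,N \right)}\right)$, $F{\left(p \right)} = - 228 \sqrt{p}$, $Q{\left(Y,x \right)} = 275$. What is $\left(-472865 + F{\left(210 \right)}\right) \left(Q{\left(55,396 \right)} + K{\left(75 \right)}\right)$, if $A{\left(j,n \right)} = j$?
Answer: $21617023475 + 10423020 \sqrt{210} \approx 2.1768 \cdot 10^{10}$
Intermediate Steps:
$K{\left(N \right)} = \left(-221 + N\right) \left(240 + N\right)$ ($K{\left(N \right)} = \left(N - 221\right) \left(240 + N\right) = \left(-221 + N\right) \left(240 + N\right)$)
$\left(-472865 + F{\left(210 \right)}\right) \left(Q{\left(55,396 \right)} + K{\left(75 \right)}\right) = \left(-472865 - 228 \sqrt{210}\right) \left(275 + \left(-53040 + 75^{2} + 19 \cdot 75\right)\right) = \left(-472865 - 228 \sqrt{210}\right) \left(275 + \left(-53040 + 5625 + 1425\right)\right) = \left(-472865 - 228 \sqrt{210}\right) \left(275 - 45990\right) = \left(-472865 - 228 \sqrt{210}\right) \left(-45715\right) = 21617023475 + 10423020 \sqrt{210}$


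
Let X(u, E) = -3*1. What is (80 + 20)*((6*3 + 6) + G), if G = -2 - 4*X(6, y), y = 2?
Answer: 3400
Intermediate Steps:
X(u, E) = -3
G = 10 (G = -2 - 4*(-3) = -2 + 12 = 10)
(80 + 20)*((6*3 + 6) + G) = (80 + 20)*((6*3 + 6) + 10) = 100*((18 + 6) + 10) = 100*(24 + 10) = 100*34 = 3400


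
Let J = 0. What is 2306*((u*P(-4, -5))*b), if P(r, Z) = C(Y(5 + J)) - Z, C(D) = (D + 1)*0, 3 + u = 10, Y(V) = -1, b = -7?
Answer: -564970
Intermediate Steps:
u = 7 (u = -3 + 10 = 7)
C(D) = 0 (C(D) = (1 + D)*0 = 0)
P(r, Z) = -Z (P(r, Z) = 0 - Z = -Z)
2306*((u*P(-4, -5))*b) = 2306*((7*(-1*(-5)))*(-7)) = 2306*((7*5)*(-7)) = 2306*(35*(-7)) = 2306*(-245) = -564970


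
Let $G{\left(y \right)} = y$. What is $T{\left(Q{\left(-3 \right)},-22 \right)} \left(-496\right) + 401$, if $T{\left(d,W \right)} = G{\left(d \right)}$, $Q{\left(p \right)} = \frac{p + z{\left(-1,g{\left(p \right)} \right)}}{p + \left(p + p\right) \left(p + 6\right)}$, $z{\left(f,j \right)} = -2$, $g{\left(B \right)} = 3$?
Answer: $\frac{5941}{21} \approx 282.9$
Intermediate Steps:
$Q{\left(p \right)} = \frac{-2 + p}{p + 2 p \left(6 + p\right)}$ ($Q{\left(p \right)} = \frac{p - 2}{p + \left(p + p\right) \left(p + 6\right)} = \frac{-2 + p}{p + 2 p \left(6 + p\right)}$)
$T{\left(d,W \right)} = d$
$T{\left(Q{\left(-3 \right)},-22 \right)} \left(-496\right) + 401 = \frac{-2 - 3}{\left(-3\right) \left(13 + 2 \left(-3\right)\right)} \left(-496\right) + 401 = \left(- \frac{1}{3}\right) \frac{1}{13 - 6} \left(-5\right) \left(-496\right) + 401 = \left(- \frac{1}{3}\right) \frac{1}{7} \left(-5\right) \left(-496\right) + 401 = \frac{5}{21} \left(-496\right) + 401 = - \frac{2480}{21} + 401 = \frac{5941}{21}$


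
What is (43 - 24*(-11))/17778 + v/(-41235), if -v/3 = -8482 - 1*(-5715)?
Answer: -44972011/244358610 ≈ -0.18404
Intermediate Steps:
v = 8301 (v = -3*(-8482 - 1*(-5715)) = -3*(-8482 + 5715) = -3*(-2767) = 8301)
(43 - 24*(-11))/17778 + v/(-41235) = (43 - 24*(-11))/17778 + 8301/(-41235) = (43 + 264)*(1/17778) + 8301*(-1/41235) = 307*(1/17778) - 2767/13745 = 307/17778 - 2767/13745 = -44972011/244358610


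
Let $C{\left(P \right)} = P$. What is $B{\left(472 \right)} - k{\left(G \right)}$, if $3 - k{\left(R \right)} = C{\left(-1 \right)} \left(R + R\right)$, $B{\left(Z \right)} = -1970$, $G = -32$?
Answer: $-1909$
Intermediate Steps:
$k{\left(R \right)} = 3 + 2 R$ ($k{\left(R \right)} = 3 - - (R + R) = 3 - - 2 R = 3 + 2 R$)
$B{\left(472 \right)} - k{\left(G \right)} = -1970 - \left(3 + 2 \left(-32\right)\right) = -1970 - \left(3 - 64\right) = -1970 - -61 = -1970 + 61 = -1909$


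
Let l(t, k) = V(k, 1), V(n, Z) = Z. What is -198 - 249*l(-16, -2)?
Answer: -447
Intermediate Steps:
l(t, k) = 1
-198 - 249*l(-16, -2) = -198 - 249*1 = -198 - 249 = -447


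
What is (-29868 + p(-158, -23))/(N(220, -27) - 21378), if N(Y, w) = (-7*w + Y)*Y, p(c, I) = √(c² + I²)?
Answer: -14934/34301 + √25493/68602 ≈ -0.43305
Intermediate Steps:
p(c, I) = √(I² + c²)
N(Y, w) = Y*(Y - 7*w) (N(Y, w) = (Y - 7*w)*Y = Y*(Y - 7*w))
(-29868 + p(-158, -23))/(N(220, -27) - 21378) = (-29868 + √((-23)² + (-158)²))/(220*(220 - 7*(-27)) - 21378) = (-29868 + √(529 + 24964))/(220*(220 + 189) - 21378) = (-29868 + √25493)/(220*409 - 21378) = (-29868 + √25493)/(89980 - 21378) = (-29868 + √25493)/68602 = (-29868 + √25493)*(1/68602) = -14934/34301 + √25493/68602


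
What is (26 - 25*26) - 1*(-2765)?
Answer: 2141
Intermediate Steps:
(26 - 25*26) - 1*(-2765) = (26 - 650) + 2765 = -624 + 2765 = 2141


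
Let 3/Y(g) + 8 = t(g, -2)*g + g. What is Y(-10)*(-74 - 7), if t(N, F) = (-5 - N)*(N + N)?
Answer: -243/982 ≈ -0.24745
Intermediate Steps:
t(N, F) = 2*N*(-5 - N) (t(N, F) = (-5 - N)*(2*N) = 2*N*(-5 - N))
Y(g) = 3/(-8 + g - 2*g**2*(5 + g)) (Y(g) = 3/(-8 + ((-2*g*(5 + g))*g + g)) = 3/(-8 + (-2*g**2*(5 + g) + g)) = 3/(-8 + (g - 2*g**2*(5 + g))) = 3/(-8 + g - 2*g**2*(5 + g)))
Y(-10)*(-74 - 7) = (-3/(8 - 1*(-10) + 2*(-10)**2*(5 - 10)))*(-74 - 7) = -3/(8 + 10 + 2*100*(-5))*(-81) = -3/(8 + 10 - 1000)*(-81) = -3/(-982)*(-81) = -3*(-1/982)*(-81) = (3/982)*(-81) = -243/982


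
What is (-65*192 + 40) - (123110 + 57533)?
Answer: -193083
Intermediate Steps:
(-65*192 + 40) - (123110 + 57533) = (-12480 + 40) - 1*180643 = -12440 - 180643 = -193083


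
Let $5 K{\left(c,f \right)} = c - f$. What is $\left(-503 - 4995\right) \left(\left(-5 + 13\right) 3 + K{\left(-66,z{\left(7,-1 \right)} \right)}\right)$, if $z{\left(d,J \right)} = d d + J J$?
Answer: $- \frac{21992}{5} \approx -4398.4$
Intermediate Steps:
$z{\left(d,J \right)} = J^{2} + d^{2}$ ($z{\left(d,J \right)} = d^{2} + J^{2} = J^{2} + d^{2}$)
$K{\left(c,f \right)} = - \frac{f}{5} + \frac{c}{5}$ ($K{\left(c,f \right)} = \frac{c - f}{5} = - \frac{f}{5} + \frac{c}{5}$)
$\left(-503 - 4995\right) \left(\left(-5 + 13\right) 3 + K{\left(-66,z{\left(7,-1 \right)} \right)}\right) = \left(-503 - 4995\right) \left(\left(-5 + 13\right) 3 - \left(\frac{66}{5} + \frac{\left(-1\right)^{2} + 7^{2}}{5}\right)\right) = - 5498 \left(8 \cdot 3 - \left(\frac{66}{5} + \frac{1 + 49}{5}\right)\right) = - 5498 \left(24 - \frac{116}{5}\right) = \left(-5498\right) \frac{4}{5} = - \frac{21992}{5}$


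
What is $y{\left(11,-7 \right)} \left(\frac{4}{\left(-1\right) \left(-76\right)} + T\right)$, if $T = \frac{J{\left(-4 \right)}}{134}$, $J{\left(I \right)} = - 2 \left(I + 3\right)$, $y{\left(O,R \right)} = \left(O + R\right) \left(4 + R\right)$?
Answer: $- \frac{1032}{1273} \approx -0.81068$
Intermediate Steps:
$y{\left(O,R \right)} = \left(4 + R\right) \left(O + R\right)$
$J{\left(I \right)} = -6 - 2 I$ ($J{\left(I \right)} = - 2 \left(3 + I\right) = -6 - 2 I$)
$T = \frac{1}{67}$ ($T = \frac{-6 - -8}{134} = \left(-6 + 8\right) \frac{1}{134} = 2 \cdot \frac{1}{134} = \frac{1}{67} \approx 0.014925$)
$y{\left(11,-7 \right)} \left(\frac{4}{\left(-1\right) \left(-76\right)} + T\right) = \left(\left(-7\right)^{2} + 4 \cdot 11 + 4 \left(-7\right) + 11 \left(-7\right)\right) \left(\frac{4}{\left(-1\right) \left(-76\right)} + \frac{1}{67}\right) = \left(49 + 44 - 28 - 77\right) \left(\frac{4}{76} + \frac{1}{67}\right) = - 12 \left(4 \cdot \frac{1}{76} + \frac{1}{67}\right) = - 12 \left(\frac{1}{19} + \frac{1}{67}\right) = \left(-12\right) \frac{86}{1273} = - \frac{1032}{1273}$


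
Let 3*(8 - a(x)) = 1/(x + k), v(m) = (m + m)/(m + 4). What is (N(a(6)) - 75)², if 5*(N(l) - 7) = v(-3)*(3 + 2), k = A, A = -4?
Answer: 5476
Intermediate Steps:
k = -4
v(m) = 2*m/(4 + m) (v(m) = (2*m)/(4 + m) = 2*m/(4 + m))
a(x) = 8 - 1/(3*(-4 + x)) (a(x) = 8 - 1/(3*(x - 4)) = 8 - 1/(3*(-4 + x)))
N(l) = 1 (N(l) = 7 + ((2*(-3)/(4 - 3))*(3 + 2))/5 = 7 + ((2*(-3)/1)*5)/5 = 7 + ((2*(-3)*1)*5)/5 = 7 + (-6*5)/5 = 7 + (⅕)*(-30) = 7 - 6 = 1)
(N(a(6)) - 75)² = (1 - 75)² = (-74)² = 5476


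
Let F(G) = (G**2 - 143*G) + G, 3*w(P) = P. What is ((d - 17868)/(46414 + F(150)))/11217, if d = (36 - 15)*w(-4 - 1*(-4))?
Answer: -2978/89014373 ≈ -3.3455e-5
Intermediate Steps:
w(P) = P/3
d = 0 (d = (36 - 15)*((-4 - 1*(-4))/3) = 21*((-4 + 4)/3) = 21*((1/3)*0) = 21*0 = 0)
F(G) = G**2 - 142*G
((d - 17868)/(46414 + F(150)))/11217 = ((0 - 17868)/(46414 + 150*(-142 + 150)))/11217 = -17868/(46414 + 150*8)*(1/11217) = -17868/(46414 + 1200)*(1/11217) = -17868/47614*(1/11217) = -17868*1/47614*(1/11217) = -8934/23807*1/11217 = -2978/89014373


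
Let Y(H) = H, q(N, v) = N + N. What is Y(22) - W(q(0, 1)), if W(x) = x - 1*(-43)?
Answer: -21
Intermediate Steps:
q(N, v) = 2*N
W(x) = 43 + x (W(x) = x + 43 = 43 + x)
Y(22) - W(q(0, 1)) = 22 - (43 + 2*0) = 22 - (43 + 0) = 22 - 1*43 = 22 - 43 = -21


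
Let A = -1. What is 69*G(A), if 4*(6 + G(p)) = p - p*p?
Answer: -897/2 ≈ -448.50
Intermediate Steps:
G(p) = -6 - p**2/4 + p/4 (G(p) = -6 + (p - p*p)/4 = -6 + (p - p**2)/4 = -6 + (-p**2/4 + p/4) = -6 - p**2/4 + p/4)
69*G(A) = 69*(-6 - 1/4*(-1)**2 + (1/4)*(-1)) = 69*(-6 - 1/4*1 - 1/4) = 69*(-6 - 1/4 - 1/4) = 69*(-13/2) = -897/2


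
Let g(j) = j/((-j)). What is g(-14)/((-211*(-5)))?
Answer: -1/1055 ≈ -0.00094787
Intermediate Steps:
g(j) = -1 (g(j) = j*(-1/j) = -1)
g(-14)/((-211*(-5))) = -1/((-211*(-5))) = -1/1055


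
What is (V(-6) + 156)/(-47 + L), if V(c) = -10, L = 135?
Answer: 73/44 ≈ 1.6591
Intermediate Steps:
(V(-6) + 156)/(-47 + L) = (-10 + 156)/(-47 + 135) = 146/88 = 146*(1/88) = 73/44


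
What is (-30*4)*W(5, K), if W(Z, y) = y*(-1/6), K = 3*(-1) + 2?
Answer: -20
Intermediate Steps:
K = -1 (K = -3 + 2 = -1)
W(Z, y) = -y/6 (W(Z, y) = y*(-1*1/6) = y*(-1/6) = -y/6)
(-30*4)*W(5, K) = (-30*4)*(-1/6*(-1)) = -6*20*(1/6) = -120*1/6 = -20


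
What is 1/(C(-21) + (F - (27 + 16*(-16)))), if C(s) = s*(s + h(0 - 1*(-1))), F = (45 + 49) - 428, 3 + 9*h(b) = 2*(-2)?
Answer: 3/1057 ≈ 0.0028382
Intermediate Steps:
h(b) = -7/9 (h(b) = -⅓ + (2*(-2))/9 = -⅓ + (⅑)*(-4) = -⅓ - 4/9 = -7/9)
F = -334 (F = 94 - 428 = -334)
C(s) = s*(-7/9 + s) (C(s) = s*(s - 7/9) = s*(-7/9 + s))
1/(C(-21) + (F - (27 + 16*(-16)))) = 1/((⅑)*(-21)*(-7 + 9*(-21)) + (-334 - (27 + 16*(-16)))) = 1/((⅑)*(-21)*(-7 - 189) + (-334 - (27 - 256))) = 1/((⅑)*(-21)*(-196) + (-334 - 1*(-229))) = 1/(1372/3 + (-334 + 229)) = 1/(1372/3 - 105) = 1/(1057/3) = 3/1057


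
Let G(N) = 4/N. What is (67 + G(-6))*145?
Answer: 28855/3 ≈ 9618.3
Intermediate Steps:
(67 + G(-6))*145 = (67 + 4/(-6))*145 = (67 + 4*(-⅙))*145 = (67 - ⅔)*145 = (199/3)*145 = 28855/3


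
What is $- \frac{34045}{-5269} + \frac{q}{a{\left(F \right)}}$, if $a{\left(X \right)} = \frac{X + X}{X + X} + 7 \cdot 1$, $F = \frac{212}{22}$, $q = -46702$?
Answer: $- \frac{11172749}{1916} \approx -5831.3$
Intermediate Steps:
$F = \frac{106}{11}$ ($F = 212 \cdot \frac{1}{22} = \frac{106}{11} \approx 9.6364$)
$a{\left(X \right)} = 8$ ($a{\left(X \right)} = \frac{2 X}{2 X} + 7 = 2 X \frac{1}{2 X} + 7 = 1 + 7 = 8$)
$- \frac{34045}{-5269} + \frac{q}{a{\left(F \right)}} = - \frac{34045}{-5269} - \frac{46702}{8} = \left(-34045\right) \left(- \frac{1}{5269}\right) - \frac{23351}{4} = \frac{3095}{479} - \frac{23351}{4} = - \frac{11172749}{1916}$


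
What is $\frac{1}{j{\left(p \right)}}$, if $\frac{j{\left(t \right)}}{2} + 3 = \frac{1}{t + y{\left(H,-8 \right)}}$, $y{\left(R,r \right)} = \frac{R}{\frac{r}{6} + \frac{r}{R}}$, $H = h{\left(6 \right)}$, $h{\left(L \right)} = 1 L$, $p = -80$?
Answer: $- \frac{329}{1982} \approx -0.16599$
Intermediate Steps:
$h{\left(L \right)} = L$
$H = 6$
$y{\left(R,r \right)} = \frac{R}{\frac{r}{6} + \frac{r}{R}}$ ($y{\left(R,r \right)} = \frac{R}{r \frac{1}{6} + \frac{r}{R}} = \frac{R}{\frac{r}{6} + \frac{r}{R}}$)
$j{\left(t \right)} = -6 + \frac{2}{- \frac{9}{4} + t}$ ($j{\left(t \right)} = -6 + \frac{2}{t + \frac{6 \cdot 6^{2}}{\left(-8\right) \left(6 + 6\right)}} = -6 + \frac{2}{t + 6 \cdot 36 \left(- \frac{1}{8}\right) \frac{1}{12}} = -6 + \frac{2}{t - \frac{9}{4}} = -6 + \frac{2}{- \frac{9}{4} + t}$)
$\frac{1}{j{\left(p \right)}} = \frac{1}{2 \frac{1}{-9 + 4 \left(-80\right)} \left(31 - -960\right)} = \frac{1}{2 \frac{1}{-9 - 320} \left(31 + 960\right)} = \frac{1}{2 \frac{1}{-329} \cdot 991} = \frac{1}{2 \left(- \frac{1}{329}\right) 991} = \frac{1}{- \frac{1982}{329}} = - \frac{329}{1982}$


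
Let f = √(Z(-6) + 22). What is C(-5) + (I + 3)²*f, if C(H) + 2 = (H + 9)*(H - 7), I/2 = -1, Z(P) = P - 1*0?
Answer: -46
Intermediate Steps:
Z(P) = P (Z(P) = P + 0 = P)
f = 4 (f = √(-6 + 22) = √16 = 4)
I = -2 (I = 2*(-1) = -2)
C(H) = -2 + (-7 + H)*(9 + H) (C(H) = -2 + (H + 9)*(H - 7) = -2 + (9 + H)*(-7 + H) = -2 + (-7 + H)*(9 + H))
C(-5) + (I + 3)²*f = (-65 + (-5)² + 2*(-5)) + (-2 + 3)²*4 = (-65 + 25 - 10) + 1²*4 = -50 + 1*4 = -50 + 4 = -46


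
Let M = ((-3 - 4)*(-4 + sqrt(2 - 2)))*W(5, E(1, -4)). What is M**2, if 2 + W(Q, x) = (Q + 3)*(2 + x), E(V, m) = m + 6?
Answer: 705600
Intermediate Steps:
E(V, m) = 6 + m
W(Q, x) = -2 + (2 + x)*(3 + Q) (W(Q, x) = -2 + (Q + 3)*(2 + x) = -2 + (3 + Q)*(2 + x) = -2 + (2 + x)*(3 + Q))
M = 840 (M = ((-3 - 4)*(-4 + sqrt(2 - 2)))*(4 + 2*5 + 3*(6 - 4) + 5*(6 - 4)) = (-7*(-4 + sqrt(0)))*(4 + 10 + 3*2 + 5*2) = (-7*(-4 + 0))*(4 + 10 + 6 + 10) = -7*(-4)*30 = 28*30 = 840)
M**2 = 840**2 = 705600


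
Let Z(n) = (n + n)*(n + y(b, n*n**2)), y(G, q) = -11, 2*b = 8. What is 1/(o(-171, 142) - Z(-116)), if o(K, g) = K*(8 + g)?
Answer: -1/55114 ≈ -1.8144e-5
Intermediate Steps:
b = 4 (b = (1/2)*8 = 4)
Z(n) = 2*n*(-11 + n) (Z(n) = (n + n)*(n - 11) = (2*n)*(-11 + n) = 2*n*(-11 + n))
1/(o(-171, 142) - Z(-116)) = 1/(-171*(8 + 142) - 2*(-116)*(-11 - 116)) = 1/(-171*150 - 2*(-116)*(-127)) = 1/(-25650 - 1*29464) = 1/(-25650 - 29464) = 1/(-55114) = -1/55114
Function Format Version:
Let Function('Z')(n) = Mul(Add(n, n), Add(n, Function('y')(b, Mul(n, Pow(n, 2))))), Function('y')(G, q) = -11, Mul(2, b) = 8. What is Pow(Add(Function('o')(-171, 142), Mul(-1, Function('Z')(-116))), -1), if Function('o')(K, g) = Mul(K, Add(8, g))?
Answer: Rational(-1, 55114) ≈ -1.8144e-5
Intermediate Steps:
b = 4 (b = Mul(Rational(1, 2), 8) = 4)
Function('Z')(n) = Mul(2, n, Add(-11, n)) (Function('Z')(n) = Mul(Add(n, n), Add(n, -11)) = Mul(Mul(2, n), Add(-11, n)) = Mul(2, n, Add(-11, n)))
Pow(Add(Function('o')(-171, 142), Mul(-1, Function('Z')(-116))), -1) = Pow(Add(Mul(-171, Add(8, 142)), Mul(-1, Mul(2, -116, Add(-11, -116)))), -1) = Pow(Add(Mul(-171, 150), Mul(-1, Mul(2, -116, -127))), -1) = Pow(Add(-25650, Mul(-1, 29464)), -1) = Pow(Add(-25650, -29464), -1) = Pow(-55114, -1) = Rational(-1, 55114)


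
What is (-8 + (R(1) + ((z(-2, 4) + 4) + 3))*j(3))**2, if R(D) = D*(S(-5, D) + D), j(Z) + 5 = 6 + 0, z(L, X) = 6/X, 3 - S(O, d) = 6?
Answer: 9/4 ≈ 2.2500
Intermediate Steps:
S(O, d) = -3 (S(O, d) = 3 - 1*6 = 3 - 6 = -3)
j(Z) = 1 (j(Z) = -5 + (6 + 0) = -5 + 6 = 1)
R(D) = D*(-3 + D)
(-8 + (R(1) + ((z(-2, 4) + 4) + 3))*j(3))**2 = (-8 + (1*(-3 + 1) + ((6/4 + 4) + 3))*1)**2 = (-8 + (1*(-2) + ((6*(1/4) + 4) + 3))*1)**2 = (-8 + (-2 + ((3/2 + 4) + 3))*1)**2 = (-8 + (-2 + (11/2 + 3))*1)**2 = (-8 + (-2 + 17/2)*1)**2 = (-8 + (13/2)*1)**2 = (-8 + 13/2)**2 = (-3/2)**2 = 9/4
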